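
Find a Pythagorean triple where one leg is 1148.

We need the other leg and hypotenuse such that 1148² + x² = c².
Take x = 3264, c = 3460: 1148² + 3264² = 1317904 + 10653696 = 11971600 = 3460² ✓
Triple: (1148, 3264, 3460)

(1148, 3264, 3460)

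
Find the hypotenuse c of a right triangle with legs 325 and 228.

c² = a² + b² = 325² + 228² = 105625 + 51984 = 157609
c = sqrt(157609) = 397

397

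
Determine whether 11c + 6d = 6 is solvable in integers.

Step 1: Compute gcd(11, 6).
gcd(11, 6) = 1

Step 2: Check divisibility.
Does 1 divide 6? 6 = 1 x 6, so yes.

By the theorem on linear Diophantine equations, 11c + 6d = 6 has integer solutions if and only if gcd(11, 6) divides 6. Since 1 | 6, solutions exist.

Yes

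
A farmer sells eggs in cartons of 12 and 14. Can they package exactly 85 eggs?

We need non-negative a, b with 12a + 14b = 85.
gcd(12, 14) = 2, and 2 does not divide 85.
No integer solutions exist.

No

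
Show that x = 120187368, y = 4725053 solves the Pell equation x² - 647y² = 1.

Compute x² = 120187368² = 14445003426767424
Compute 647y² = 647·4725053² = 647·22326125852809 = 14445003426767423
x² - 647y² = 14445003426767424 - 14445003426767423 = 1
Since this equals 1, (120187368, 4725053) is a solution.

Yes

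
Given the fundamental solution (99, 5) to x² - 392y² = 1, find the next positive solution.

Solutions to x² - Dy² = 1 are generated by powers of (x₀ + y₀√D).
The next solution satisfies x₁ + y₁√392 = (x₀ + y₀√392)², giving:
x₁ = x₀² + 392y₀² = 99² + 392·5² = 9801 + 9800 = 19601
y₁ = 2x₀y₀ = 2·99·5 = 990

Verify: 19601² - 392·990² = 384199201 - 384199200 = 1 ✓

x = 19601, y = 990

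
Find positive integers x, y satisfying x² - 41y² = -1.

We need x² = 41y² - 1. Try successive y:
y = 1: x² = 41·1² - 1 = 40, not a perfect square
y = 2: x² = 41·2² - 1 = 163, not a perfect square
y = 3: x² = 41·3² - 1 = 368, not a perfect square
...
y = 5: x² = 41·5² - 1 = 1024 = 32² ✓
Check: 32² - 41·5² = 1024 - 1025 = -1 ✓

x = 32, y = 5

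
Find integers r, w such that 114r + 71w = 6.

Step 1: Check solvability.
gcd(114, 71) = 1
Since 1 divides 6, solutions exist.

Step 2: Apply extended Euclidean algorithm to find gcd.
We find integers such that 114*x0 + 71*y0 = 1

Step 3: Scale the particular solution.
Multiply by 6/1 = 6:
r = -198, w = 318

Step 4: Verify.
114*(-198) + 71*(318) = 6 = 6 ✓

r = -198, w = 318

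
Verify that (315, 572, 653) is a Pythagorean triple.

Compute a² + b² = 315² + 572² = 99225 + 327184 = 426409
Compute c² = 653² = 426409
Since 426409 = 426409, confirmed.

Yes, it is a Pythagorean triple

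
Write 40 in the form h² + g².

We need to find integers h, g > 0 such that h² + g² = 40.
Trying h = 2: g² = 40 - 2² = 40 - 4 = 36
g = 6
Check: 2² + 6² = 4 + 36 = 40 ✓

40 = 2² + 6²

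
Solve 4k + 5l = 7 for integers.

Step 1: Check solvability.
gcd(4, 5) = 1
Since 1 divides 7, solutions exist.

Step 2: Apply extended Euclidean algorithm to find gcd.
We find integers such that 4*x0 + 5*y0 = 1

Step 3: Scale the particular solution.
Multiply by 7/1 = 7:
k = -7, l = 7

Step 4: Verify.
4*(-7) + 5*(7) = 7 = 7 ✓

k = -7, l = 7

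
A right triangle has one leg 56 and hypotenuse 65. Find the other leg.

a² = c² - b² = 4225 - 3136 = 1089
a = 33

33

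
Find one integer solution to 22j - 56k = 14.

Step 1: Check solvability.
gcd(22, 56) = 2
Since 2 divides 14, solutions exist.

Step 2: Apply extended Euclidean algorithm to find gcd.
We find integers such that 22*x0 + 56*y0 = 2

Step 3: Scale the particular solution.
Multiply by 14/2 = 7:
j = -35, k = -14

Step 4: Verify.
22*(-35) - 56*(-14) = 14 = 14 ✓

j = -35, k = -14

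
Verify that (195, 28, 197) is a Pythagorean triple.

Compute a² + b² = 195² + 28² = 38025 + 784 = 38809
Compute c² = 197² = 38809
Since 38809 = 38809, confirmed.

Yes, it is a Pythagorean triple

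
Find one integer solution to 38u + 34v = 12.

Step 1: Check solvability.
gcd(38, 34) = 2
Since 2 divides 12, solutions exist.

Step 2: Apply extended Euclidean algorithm to find gcd.
We find integers such that 38*x0 + 34*y0 = 2

Step 3: Scale the particular solution.
Multiply by 12/2 = 6:
u = -48, v = 54

Step 4: Verify.
38*(-48) + 34*(54) = 12 = 12 ✓

u = -48, v = 54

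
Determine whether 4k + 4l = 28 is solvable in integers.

Step 1: Compute gcd(4, 4).
gcd(4, 4) = 4

Step 2: Check divisibility.
Does 4 divide 28? 28 = 4 x 7, so yes.

By the theorem on linear Diophantine equations, 4k + 4l = 28 has integer solutions if and only if gcd(4, 4) divides 28. Since 4 | 28, solutions exist.

Yes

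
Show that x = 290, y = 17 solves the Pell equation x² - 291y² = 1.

Compute x² = 290² = 84100
Compute 291y² = 291·17² = 291·289 = 84099
x² - 291y² = 84100 - 84099 = 1
Since this equals 1, (290, 17) is a solution.

Yes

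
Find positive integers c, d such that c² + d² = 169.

Search for c with 169 - c² a perfect square.
c = 5: 169 - 5² = 169 - 25 = 144 = 12² ✓
So c = 5, d = 12.

c = 5, d = 12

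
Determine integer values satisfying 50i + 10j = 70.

Step 1: Check solvability.
gcd(50, 10) = 10
Since 10 divides 70, solutions exist.

Step 2: Apply extended Euclidean algorithm to find gcd.
We find integers such that 50*x0 + 10*y0 = 10

Step 3: Scale the particular solution.
Multiply by 70/10 = 7:
i = 0, j = 7

Step 4: Verify.
50*(0) + 10*(7) = 70 = 70 ✓

i = 0, j = 7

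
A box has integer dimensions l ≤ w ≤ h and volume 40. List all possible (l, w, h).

Iterate l from 1 to ⌊40^(1/3)⌋. For each l dividing 40, iterate w ≥ l with w dividing 40/l, and set h = 40/(l·w).
Triples found (6): (1×1×40), (1×2×20), (1×4×10), (1×5×8), (2×2×10), (2×4×5)

(1×1×40), (1×2×20), (1×4×10), (1×5×8), (2×2×10), (2×4×5)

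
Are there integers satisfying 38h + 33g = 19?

Step 1: Compute gcd(38, 33).
gcd(38, 33) = 1

Step 2: Check divisibility.
Does 1 divide 19? 19 = 1 x 19, so yes.

By the theorem on linear Diophantine equations, 38h + 33g = 19 has integer solutions if and only if gcd(38, 33) divides 19. Since 1 | 19, solutions exist.

Yes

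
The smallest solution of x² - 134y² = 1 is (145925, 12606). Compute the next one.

Solutions to x² - Dy² = 1 are generated by powers of (x₀ + y₀√D).
The next solution satisfies x₁ + y₁√134 = (x₀ + y₀√134)², giving:
x₁ = x₀² + 134y₀² = 145925² + 134·12606² = 21294105625 + 21294105624 = 42588211249
y₁ = 2x₀y₀ = 2·145925·12606 = 3679061100

Verify: 42588211249² - 134·3679061100² = 1813755737389450140001 - 1813755737389450140000 = 1 ✓

x = 42588211249, y = 3679061100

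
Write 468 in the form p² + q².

We need to find integers p, q > 0 such that p² + q² = 468.
Trying p = 12: q² = 468 - 12² = 468 - 144 = 324
q = 18
Check: 12² + 18² = 144 + 324 = 468 ✓

468 = 12² + 18²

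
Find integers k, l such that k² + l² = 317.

We need to find integers k, l > 0 such that k² + l² = 317.
Trying k = 11: l² = 317 - 11² = 317 - 121 = 196
l = 14
Check: 11² + 14² = 121 + 196 = 317 ✓

317 = 11² + 14²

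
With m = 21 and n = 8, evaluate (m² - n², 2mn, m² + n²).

a = m² - n² = 441 - 64 = 377
b = 2mn = 2·21·8 = 336
c = m² + n² = 441 + 64 = 505
Verify: 377² + 336² = 142129 + 112896 = 255025 = 505² ✓

(377, 336, 505)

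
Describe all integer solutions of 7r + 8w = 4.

Step 1: Compute gcd(7, 8) = 1.
Since 1 divides 4, solutions exist.

Step 2: Find a particular solution using extended Euclidean algorithm.
We get r₀ = -4, w₀ = 4.
Check: 7*-4 + 8*4 = 4 = 4 ✓

Step 3: Write the general solution.
r = -4 + (8/1)t = -4 + 8t
w = 4 - (7/1)t = 4 - 7t
for any integer t.

r = -4 + 8t, w = 4 - 7t for integer t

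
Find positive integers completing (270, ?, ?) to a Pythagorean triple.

We need the other leg and hypotenuse such that 270² + x² = c².
Take x = 2016, c = 2034: 270² + 2016² = 72900 + 4064256 = 4137156 = 2034² ✓
Triple: (270, 2016, 2034)

(270, 2016, 2034)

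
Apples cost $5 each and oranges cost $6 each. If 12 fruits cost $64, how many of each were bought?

Let a = apples, o = oranges.
a + o = 12
5a + 6o = 64
Substitute o = 12 - a:
5a + 6(12 - a) = 64
(5 - 6)a = 64 - 72
-1a = -8
a = 8, o = 12 - 8 = 4

Apples: 8, Oranges: 4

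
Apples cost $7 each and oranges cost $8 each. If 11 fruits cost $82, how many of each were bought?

Let a = apples, o = oranges.
a + o = 11
7a + 8o = 82
Substitute o = 11 - a:
7a + 8(11 - a) = 82
(7 - 8)a = 82 - 88
-1a = -6
a = 6, o = 11 - 6 = 5

Apples: 6, Oranges: 5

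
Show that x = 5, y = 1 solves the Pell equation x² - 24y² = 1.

Compute x² = 5² = 25
Compute 24y² = 24·1² = 24·1 = 24
x² - 24y² = 25 - 24 = 1
Since this equals 1, (5, 1) is a solution.

Yes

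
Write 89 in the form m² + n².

We need to find integers m, n > 0 such that m² + n² = 89.
Trying m = 5: n² = 89 - 5² = 89 - 25 = 64
n = 8
Check: 5² + 8² = 25 + 64 = 89 ✓

89 = 5² + 8²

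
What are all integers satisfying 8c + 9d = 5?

Step 1: Compute gcd(8, 9) = 1.
Since 1 divides 5, solutions exist.

Step 2: Find a particular solution using extended Euclidean algorithm.
We get c₀ = -5, d₀ = 5.
Check: 8*-5 + 9*5 = 5 = 5 ✓

Step 3: Write the general solution.
c = -5 + (9/1)t = -5 + 9t
d = 5 - (8/1)t = 5 - 8t
for any integer t.

c = -5 + 9t, d = 5 - 8t for integer t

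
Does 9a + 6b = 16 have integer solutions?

Step 1: Compute gcd(9, 6).
gcd(9, 6) = 3

Step 2: Check divisibility.
Does 3 divide 16? 16 = 3 x 5 + 1, so no.

By the theorem on linear Diophantine equations, 9a + 6b = 16 has integer solutions if and only if gcd(9, 6) divides 16. Since 3 does not divide 16, no solutions exist.

No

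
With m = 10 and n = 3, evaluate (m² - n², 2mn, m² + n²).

a = m² - n² = 100 - 9 = 91
b = 2mn = 2·10·3 = 60
c = m² + n² = 100 + 9 = 109
Verify: 91² + 60² = 8281 + 3600 = 11881 = 109² ✓

(91, 60, 109)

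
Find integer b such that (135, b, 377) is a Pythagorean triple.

b² = c² - a² = 377² - 135² = 142129 - 18225 = 123904
b = sqrt(123904) = 352

352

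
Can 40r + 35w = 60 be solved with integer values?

Step 1: Compute gcd(40, 35).
gcd(40, 35) = 5

Step 2: Check divisibility.
Does 5 divide 60? 60 = 5 x 12, so yes.

By the theorem on linear Diophantine equations, 40r + 35w = 60 has integer solutions if and only if gcd(40, 35) divides 60. Since 5 | 60, solutions exist.

Yes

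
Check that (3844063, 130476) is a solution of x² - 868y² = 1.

Compute x² = 3844063² = 14776820347969
Compute 868y² = 868·130476² = 868·17023986576 = 14776820347968
x² - 868y² = 14776820347969 - 14776820347968 = 1
Since this equals 1, (3844063, 130476) is a solution.

Yes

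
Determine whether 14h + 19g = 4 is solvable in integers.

Step 1: Compute gcd(14, 19).
gcd(14, 19) = 1

Step 2: Check divisibility.
Does 1 divide 4? 4 = 1 x 4, so yes.

By the theorem on linear Diophantine equations, 14h + 19g = 4 has integer solutions if and only if gcd(14, 19) divides 4. Since 1 | 4, solutions exist.

Yes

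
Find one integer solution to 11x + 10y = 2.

Step 1: Check solvability.
gcd(11, 10) = 1
Since 1 divides 2, solutions exist.

Step 2: Apply extended Euclidean algorithm to find gcd.
We find integers such that 11*x0 + 10*y0 = 1

Step 3: Scale the particular solution.
Multiply by 2/1 = 2:
x = 2, y = -2

Step 4: Verify.
11*(2) + 10*(-2) = 2 = 2 ✓

x = 2, y = -2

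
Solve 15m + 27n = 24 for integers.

Step 1: Check solvability.
gcd(15, 27) = 3
Since 3 divides 24, solutions exist.

Step 2: Apply extended Euclidean algorithm to find gcd.
We find integers such that 15*x0 + 27*y0 = 3

Step 3: Scale the particular solution.
Multiply by 24/3 = 8:
m = 16, n = -8

Step 4: Verify.
15*(16) + 27*(-8) = 24 = 24 ✓

m = 16, n = -8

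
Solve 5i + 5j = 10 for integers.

Step 1: Check solvability.
gcd(5, 5) = 5
Since 5 divides 10, solutions exist.

Step 2: Apply extended Euclidean algorithm to find gcd.
We find integers such that 5*x0 + 5*y0 = 5

Step 3: Scale the particular solution.
Multiply by 10/5 = 2:
i = 0, j = 2

Step 4: Verify.
5*(0) + 5*(2) = 10 = 10 ✓

i = 0, j = 2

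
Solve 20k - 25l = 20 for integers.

Step 1: Check solvability.
gcd(20, 25) = 5
Since 5 divides 20, solutions exist.

Step 2: Apply extended Euclidean algorithm to find gcd.
We find integers such that 20*x0 + 25*y0 = 5

Step 3: Scale the particular solution.
Multiply by 20/5 = 4:
k = -4, l = -4

Step 4: Verify.
20*(-4) - 25*(-4) = 20 = 20 ✓

k = -4, l = -4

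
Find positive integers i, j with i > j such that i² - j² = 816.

Factor: i² - j² = (i+j)(i-j) = 816.
We need two factors of 816 with the same parity.
Use i+j = 408 and i-j = 2 (product 408·2 = 816).
Adding: 2i = 410, so i = 205.
Subtracting: 2j = 406, so j = 203.
Check: 205² - 203² = 42025 - 41209 = 816 ✓

i = 205, j = 203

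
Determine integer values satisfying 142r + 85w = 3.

Step 1: Check solvability.
gcd(142, 85) = 1
Since 1 divides 3, solutions exist.

Step 2: Apply extended Euclidean algorithm to find gcd.
We find integers such that 142*x0 + 85*y0 = 1

Step 3: Scale the particular solution.
Multiply by 3/1 = 3:
r = 9, w = -15

Step 4: Verify.
142*(9) + 85*(-15) = 3 = 3 ✓

r = 9, w = -15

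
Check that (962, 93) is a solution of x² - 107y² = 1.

Compute x² = 962² = 925444
Compute 107y² = 107·93² = 107·8649 = 925443
x² - 107y² = 925444 - 925443 = 1
Since this equals 1, (962, 93) is a solution.

Yes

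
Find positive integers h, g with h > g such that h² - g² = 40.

Factor: h² - g² = (h+g)(h-g) = 40.
We need two factors of 40 with the same parity.
Use h+g = 20 and h-g = 2 (product 20·2 = 40).
Adding: 2h = 22, so h = 11.
Subtracting: 2g = 18, so g = 9.
Check: 11² - 9² = 121 - 81 = 40 ✓

h = 11, g = 9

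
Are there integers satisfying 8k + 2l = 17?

Step 1: Compute gcd(8, 2).
gcd(8, 2) = 2

Step 2: Check divisibility.
Does 2 divide 17? 17 = 2 x 8 + 1, so no.

By the theorem on linear Diophantine equations, 8k + 2l = 17 has integer solutions if and only if gcd(8, 2) divides 17. Since 2 does not divide 17, no solutions exist.

No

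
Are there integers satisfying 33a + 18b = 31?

Step 1: Compute gcd(33, 18).
gcd(33, 18) = 3

Step 2: Check divisibility.
Does 3 divide 31? 31 = 3 x 10 + 1, so no.

By the theorem on linear Diophantine equations, 33a + 18b = 31 has integer solutions if and only if gcd(33, 18) divides 31. Since 3 does not divide 31, no solutions exist.

No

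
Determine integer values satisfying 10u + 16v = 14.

Step 1: Check solvability.
gcd(10, 16) = 2
Since 2 divides 14, solutions exist.

Step 2: Apply extended Euclidean algorithm to find gcd.
We find integers such that 10*x0 + 16*y0 = 2

Step 3: Scale the particular solution.
Multiply by 14/2 = 7:
u = -21, v = 14

Step 4: Verify.
10*(-21) + 16*(14) = 14 = 14 ✓

u = -21, v = 14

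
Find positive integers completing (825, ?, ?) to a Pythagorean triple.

We need the other leg and hypotenuse such that 825² + x² = c².
Take x = 232, c = 857: 825² + 232² = 680625 + 53824 = 734449 = 857² ✓
Triple: (825, 232, 857)

(825, 232, 857)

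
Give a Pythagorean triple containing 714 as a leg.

We need the other leg and hypotenuse such that 714² + x² = c².
Take x = 720, c = 1014: 714² + 720² = 509796 + 518400 = 1028196 = 1014² ✓
Triple: (714, 720, 1014)

(714, 720, 1014)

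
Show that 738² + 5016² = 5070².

Compute a² + b²:
738² + 5016² = 544644 + 25160256 = 25704900
Compute c²:
5070² = 25704900
Since 25704900 = 25704900, it is a Pythagorean triple.

Yes, it is a Pythagorean triple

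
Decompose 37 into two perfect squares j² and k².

We need to find integers j, k > 0 such that j² + k² = 37.
Trying j = 1: k² = 37 - 1² = 37 - 1 = 36
k = 6
Check: 1² + 6² = 1 + 36 = 37 ✓

37 = 1² + 6²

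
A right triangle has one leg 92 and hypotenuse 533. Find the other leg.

a² = c² - b² = 284089 - 8464 = 275625
a = 525

525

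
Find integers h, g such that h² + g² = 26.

We need to find integers h, g > 0 such that h² + g² = 26.
Trying h = 1: g² = 26 - 1² = 26 - 1 = 25
g = 5
Check: 1² + 5² = 1 + 25 = 26 ✓

26 = 1² + 5²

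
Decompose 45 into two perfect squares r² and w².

We need to find integers r, w > 0 such that r² + w² = 45.
Trying r = 3: w² = 45 - 3² = 45 - 9 = 36
w = 6
Check: 3² + 6² = 9 + 36 = 45 ✓

45 = 3² + 6²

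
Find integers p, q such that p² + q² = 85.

We need to find integers p, q > 0 such that p² + q² = 85.
Trying p = 2: q² = 85 - 2² = 85 - 4 = 81
q = 9
Check: 2² + 9² = 4 + 81 = 85 ✓

85 = 2² + 9²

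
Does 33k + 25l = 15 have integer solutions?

Step 1: Compute gcd(33, 25).
gcd(33, 25) = 1

Step 2: Check divisibility.
Does 1 divide 15? 15 = 1 x 15, so yes.

By the theorem on linear Diophantine equations, 33k + 25l = 15 has integer solutions if and only if gcd(33, 25) divides 15. Since 1 | 15, solutions exist.

Yes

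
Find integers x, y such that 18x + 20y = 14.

Step 1: Check solvability.
gcd(18, 20) = 2
Since 2 divides 14, solutions exist.

Step 2: Apply extended Euclidean algorithm to find gcd.
We find integers such that 18*x0 + 20*y0 = 2

Step 3: Scale the particular solution.
Multiply by 14/2 = 7:
x = -7, y = 7

Step 4: Verify.
18*(-7) + 20*(7) = 14 = 14 ✓

x = -7, y = 7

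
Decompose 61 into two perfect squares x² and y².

We need to find integers x, y > 0 such that x² + y² = 61.
Trying x = 5: y² = 61 - 5² = 61 - 25 = 36
y = 6
Check: 5² + 6² = 25 + 36 = 61 ✓

61 = 5² + 6²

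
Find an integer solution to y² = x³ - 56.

Try small integer x values and check whether x³ - 56 is a perfect square.
x = 18: x³ - 56 = 18³ - 56 = 5832 - 56 = 5776
Is 5776 a perfect square? 76² = 5776 ✓
So (x, y) = (18, 76) is a solution.

x = 18, y = 76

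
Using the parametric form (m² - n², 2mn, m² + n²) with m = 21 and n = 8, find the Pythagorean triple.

a = m² - n² = 21² - 8² = 441 - 64 = 377
b = 2mn = 2·21·8 = 336
c = m² + n² = 441 + 64 = 505
Verify: 377² + 336² = 142129 + 112896 = 255025 = 505² ✓

(377, 336, 505)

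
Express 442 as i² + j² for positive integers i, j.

We need to find integers i, j > 0 such that i² + j² = 442.
Trying i = 1: j² = 442 - 1² = 442 - 1 = 441
j = 21
Check: 1² + 21² = 1 + 441 = 442 ✓

442 = 1² + 21²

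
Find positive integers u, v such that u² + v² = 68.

Search for u with 68 - u² a perfect square.
u = 2: 68 - 2² = 68 - 4 = 64 = 8² ✓
So u = 2, v = 8.

u = 2, v = 8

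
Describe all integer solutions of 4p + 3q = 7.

Step 1: Compute gcd(4, 3) = 1.
Since 1 divides 7, solutions exist.

Step 2: Find a particular solution using extended Euclidean algorithm.
We get p₀ = 7, q₀ = -7.
Check: 4*7 + 3*-7 = 7 = 7 ✓

Step 3: Write the general solution.
p = 7 + (3/1)t = 7 + 3t
q = -7 - (4/1)t = -7 - 4t
for any integer t.

p = 7 + 3t, q = -7 - 4t for integer t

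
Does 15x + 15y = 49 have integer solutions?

Step 1: Compute gcd(15, 15).
gcd(15, 15) = 15

Step 2: Check divisibility.
Does 15 divide 49? 49 = 15 x 3 + 4, so no.

By the theorem on linear Diophantine equations, 15x + 15y = 49 has integer solutions if and only if gcd(15, 15) divides 49. Since 15 does not divide 49, no solutions exist.

No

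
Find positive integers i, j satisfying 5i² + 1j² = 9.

Try small values of i and check whether (9 - 5i²)/1 is a perfect square.
i = 1: 5·1² = 5, so 1j² = 9 - 5 = 4, giving j² = 4, j = 2.
Check: 5·1² + 1·2² = 5 + 4 = 9 ✓

i = 1, j = 2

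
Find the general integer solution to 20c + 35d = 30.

Step 1: Compute gcd(20, 35) = 5.
Since 5 divides 30, solutions exist.

Step 2: Find a particular solution using extended Euclidean algorithm.
We get c₀ = 12, d₀ = -6.
Check: 20*12 + 35*-6 = 30 = 30 ✓

Step 3: Write the general solution.
c = 12 + (35/5)t = 12 + 7t
d = -6 - (20/5)t = -6 - 4t
for any integer t.

c = 12 + 7t, d = -6 - 4t for integer t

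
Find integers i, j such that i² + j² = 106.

We need to find integers i, j > 0 such that i² + j² = 106.
Trying i = 5: j² = 106 - 5² = 106 - 25 = 81
j = 9
Check: 5² + 9² = 25 + 81 = 106 ✓

106 = 5² + 9²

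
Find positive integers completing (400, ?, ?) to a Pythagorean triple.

We need the other leg and hypotenuse such that 400² + x² = c².
Take x = 561, c = 689: 400² + 561² = 160000 + 314721 = 474721 = 689² ✓
Triple: (561, 400, 689)

(561, 400, 689)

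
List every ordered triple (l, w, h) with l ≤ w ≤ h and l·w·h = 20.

Iterate l from 1 to ⌊20^(1/3)⌋. For each l dividing 20, iterate w ≥ l with w dividing 20/l, and set h = 20/(l·w).
Triples found (4): (1×1×20), (1×2×10), (1×4×5), (2×2×5)

(1×1×20), (1×2×10), (1×4×5), (2×2×5)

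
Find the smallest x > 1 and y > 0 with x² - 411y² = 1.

We seek the smallest positive integers (x, y) with x² - 411y² = 1, i.e., x² = 411y² + 1.
Try successive y values:
y = 1: x² = 411·1² + 1 = 412, not a perfect square
y = 2: x² = 411·2² + 1 = 1645, not a perfect square
y = 3: x² = 411·3² + 1 = 3700, not a perfect square
... continuing the search (or via continued fractions) ...
y = 2453: x² = 411·2453² + 1 = 2473072900, x = 49730 ✓

Verify: 49730² - 411·2453² = 2473072900 - 2473072899 = 1 ✓

x = 49730, y = 2453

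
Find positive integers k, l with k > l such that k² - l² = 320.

Factor: k² - l² = (k+l)(k-l) = 320.
We need two factors of 320 with the same parity.
Use k+l = 160 and k-l = 2 (product 160·2 = 320).
Adding: 2k = 162, so k = 81.
Subtracting: 2l = 158, so l = 79.
Check: 81² - 79² = 6561 - 6241 = 320 ✓

k = 81, l = 79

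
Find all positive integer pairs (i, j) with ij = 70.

The positive divisors of 70 are: 1, 2, 5, 7, 10, 14, 35, 70.
Each divisor d gives the pair (d, 70/d):
(1, 70), (2, 35), (5, 14), (7, 10), (10, 7), (14, 5), (35, 2), (70, 1)

(1, 70), (2, 35), (5, 14), (7, 10), (10, 7), (14, 5), (35, 2), (70, 1)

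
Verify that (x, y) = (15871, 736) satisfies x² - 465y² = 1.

Compute x² = 15871² = 251888641
Compute 465y² = 465·736² = 465·541696 = 251888640
x² - 465y² = 251888641 - 251888640 = 1
Since this equals 1, (15871, 736) is a solution.

Yes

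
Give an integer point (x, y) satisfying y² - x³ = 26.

Try small integer x values and check whether x³ + 26 is a perfect square.
x = -1: x³ + 26 = -1³ + 26 = -1 + 26 = 25
Is 25 a perfect square? 5² = 25 ✓
So (x, y) = (-1, 5) is a solution.

x = -1, y = 5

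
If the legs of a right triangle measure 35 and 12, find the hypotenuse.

c² = a² + b² = 35² + 12² = 1225 + 144 = 1369
c = 37

37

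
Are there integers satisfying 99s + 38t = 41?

Step 1: Compute gcd(99, 38).
gcd(99, 38) = 1

Step 2: Check divisibility.
Does 1 divide 41? 41 = 1 x 41, so yes.

By the theorem on linear Diophantine equations, 99s + 38t = 41 has integer solutions if and only if gcd(99, 38) divides 41. Since 1 | 41, solutions exist.

Yes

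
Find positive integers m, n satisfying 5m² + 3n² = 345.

Try small values of m and check whether (345 - 5m²)/3 is a perfect square.
m = 3: 5·3² = 45, so 3n² = 345 - 45 = 300, giving n² = 100, n = 10.
Check: 5·3² + 3·10² = 45 + 300 = 345 ✓

m = 3, n = 10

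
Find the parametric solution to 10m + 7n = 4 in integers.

Step 1: Compute gcd(10, 7) = 1.
Since 1 divides 4, solutions exist.

Step 2: Find a particular solution using extended Euclidean algorithm.
We get m₀ = -8, n₀ = 12.
Check: 10*-8 + 7*12 = 4 = 4 ✓

Step 3: Write the general solution.
m = -8 + (7/1)t = -8 + 7t
n = 12 - (10/1)t = 12 - 10t
for any integer t.

m = -8 + 7t, n = 12 - 10t for integer t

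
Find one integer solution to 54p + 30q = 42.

Step 1: Check solvability.
gcd(54, 30) = 6
Since 6 divides 42, solutions exist.

Step 2: Apply extended Euclidean algorithm to find gcd.
We find integers such that 54*x0 + 30*y0 = 6

Step 3: Scale the particular solution.
Multiply by 42/6 = 7:
p = -7, q = 14

Step 4: Verify.
54*(-7) + 30*(14) = 42 = 42 ✓

p = -7, q = 14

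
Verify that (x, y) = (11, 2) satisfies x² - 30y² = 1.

Compute x² = 11² = 121
Compute 30y² = 30·2² = 30·4 = 120
x² - 30y² = 121 - 120 = 1
Since this equals 1, (11, 2) is a solution.

Yes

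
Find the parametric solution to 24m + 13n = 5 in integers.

Step 1: Compute gcd(24, 13) = 1.
Since 1 divides 5, solutions exist.

Step 2: Find a particular solution using extended Euclidean algorithm.
We get m₀ = 30, n₀ = -55.
Check: 24*30 + 13*-55 = 5 = 5 ✓

Step 3: Write the general solution.
m = 30 + (13/1)t = 30 + 13t
n = -55 - (24/1)t = -55 - 24t
for any integer t.

m = 30 + 13t, n = -55 - 24t for integer t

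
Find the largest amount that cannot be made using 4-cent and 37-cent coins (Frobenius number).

For two coprime denominations a and b, the Frobenius number (largest value not representable as a non-negative combination) is ab - a - b.
Here gcd(4, 37) = 1, so they are coprime.
F(4, 37) = 4·37 - 4 - 37 = 148 - 41 = 107

107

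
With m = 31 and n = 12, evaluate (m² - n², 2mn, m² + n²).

a = m² - n² = 961 - 144 = 817
b = 2mn = 2·31·12 = 744
c = m² + n² = 961 + 144 = 1105
Verify: 817² + 744² = 667489 + 553536 = 1221025 = 1105² ✓

(817, 744, 1105)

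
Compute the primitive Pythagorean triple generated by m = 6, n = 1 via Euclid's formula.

a = m² - n² = 36 - 1 = 35
b = 2mn = 2·6·1 = 12
c = m² + n² = 36 + 1 = 37
Verify: 35² + 12² = 1225 + 144 = 1369 = 37² ✓

(35, 12, 37)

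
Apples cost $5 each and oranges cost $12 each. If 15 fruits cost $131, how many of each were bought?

Let a = apples, o = oranges.
a + o = 15
5a + 12o = 131
Substitute o = 15 - a:
5a + 12(15 - a) = 131
(5 - 12)a = 131 - 180
-7a = -49
a = 7, o = 15 - 7 = 8

Apples: 7, Oranges: 8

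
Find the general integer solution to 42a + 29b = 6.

Step 1: Compute gcd(42, 29) = 1.
Since 1 divides 6, solutions exist.

Step 2: Find a particular solution using extended Euclidean algorithm.
We get a₀ = 54, b₀ = -78.
Check: 42*54 + 29*-78 = 6 = 6 ✓

Step 3: Write the general solution.
a = 54 + (29/1)t = 54 + 29t
b = -78 - (42/1)t = -78 - 42t
for any integer t.

a = 54 + 29t, b = -78 - 42t for integer t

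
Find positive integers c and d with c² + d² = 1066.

We need to find integers c, d > 0 such that c² + d² = 1066.
Trying c = 15: d² = 1066 - 15² = 1066 - 225 = 841
d = 29
Check: 15² + 29² = 225 + 841 = 1066 ✓

1066 = 15² + 29²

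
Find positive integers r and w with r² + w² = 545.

We need to find integers r, w > 0 such that r² + w² = 545.
Trying r = 4: w² = 545 - 4² = 545 - 16 = 529
w = 23
Check: 4² + 23² = 16 + 529 = 545 ✓

545 = 4² + 23²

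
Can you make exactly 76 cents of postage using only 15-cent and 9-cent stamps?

We need non-negative x, y with 15x + 9y = 76.
gcd(15, 9) = 3, and 3 does not divide 76.
No integer solutions exist, so certainly no non-negative ones.

No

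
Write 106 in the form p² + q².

We need to find integers p, q > 0 such that p² + q² = 106.
Trying p = 5: q² = 106 - 5² = 106 - 25 = 81
q = 9
Check: 5² + 9² = 25 + 81 = 106 ✓

106 = 5² + 9²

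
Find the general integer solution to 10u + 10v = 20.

Step 1: Compute gcd(10, 10) = 10.
Since 10 divides 20, solutions exist.

Step 2: Find a particular solution using extended Euclidean algorithm.
We get u₀ = 0, v₀ = 2.
Check: 10*0 + 10*2 = 20 = 20 ✓

Step 3: Write the general solution.
u = 0 + (10/10)t = 0 + 1t
v = 2 - (10/10)t = 2 - 1t
for any integer t.

u = 0 + 1t, v = 2 - 1t for integer t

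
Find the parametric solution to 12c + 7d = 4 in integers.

Step 1: Compute gcd(12, 7) = 1.
Since 1 divides 4, solutions exist.

Step 2: Find a particular solution using extended Euclidean algorithm.
We get c₀ = 12, d₀ = -20.
Check: 12*12 + 7*-20 = 4 = 4 ✓

Step 3: Write the general solution.
c = 12 + (7/1)t = 12 + 7t
d = -20 - (12/1)t = -20 - 12t
for any integer t.

c = 12 + 7t, d = -20 - 12t for integer t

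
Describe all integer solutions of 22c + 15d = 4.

Step 1: Compute gcd(22, 15) = 1.
Since 1 divides 4, solutions exist.

Step 2: Find a particular solution using extended Euclidean algorithm.
We get c₀ = -8, d₀ = 12.
Check: 22*-8 + 15*12 = 4 = 4 ✓

Step 3: Write the general solution.
c = -8 + (15/1)t = -8 + 15t
d = 12 - (22/1)t = 12 - 22t
for any integer t.

c = -8 + 15t, d = 12 - 22t for integer t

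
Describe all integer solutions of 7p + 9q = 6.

Step 1: Compute gcd(7, 9) = 1.
Since 1 divides 6, solutions exist.

Step 2: Find a particular solution using extended Euclidean algorithm.
We get p₀ = 24, q₀ = -18.
Check: 7*24 + 9*-18 = 6 = 6 ✓

Step 3: Write the general solution.
p = 24 + (9/1)t = 24 + 9t
q = -18 - (7/1)t = -18 - 7t
for any integer t.

p = 24 + 9t, q = -18 - 7t for integer t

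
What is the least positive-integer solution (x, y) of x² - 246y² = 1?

We seek the smallest positive integers (x, y) with x² - 246y² = 1, i.e., x² = 246y² + 1.
Try successive y values:
y = 1: x² = 246·1² + 1 = 247, not a perfect square
y = 2: x² = 246·2² + 1 = 985, not a perfect square
y = 3: x² = 246·3² + 1 = 2215, not a perfect square
... continuing the search (or via continued fractions) ...
y = 5662: x² = 246·5662² + 1 = 7886328025, x = 88805 ✓

Verify: 88805² - 246·5662² = 7886328025 - 7886328024 = 1 ✓

x = 88805, y = 5662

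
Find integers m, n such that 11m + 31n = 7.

Step 1: Check solvability.
gcd(11, 31) = 1
Since 1 divides 7, solutions exist.

Step 2: Apply extended Euclidean algorithm to find gcd.
We find integers such that 11*x0 + 31*y0 = 1

Step 3: Scale the particular solution.
Multiply by 7/1 = 7:
m = -98, n = 35

Step 4: Verify.
11*(-98) + 31*(35) = 7 = 7 ✓

m = -98, n = 35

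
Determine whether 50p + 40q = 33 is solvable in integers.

Step 1: Compute gcd(50, 40).
gcd(50, 40) = 10

Step 2: Check divisibility.
Does 10 divide 33? 33 = 10 x 3 + 3, so no.

By the theorem on linear Diophantine equations, 50p + 40q = 33 has integer solutions if and only if gcd(50, 40) divides 33. Since 10 does not divide 33, no solutions exist.

No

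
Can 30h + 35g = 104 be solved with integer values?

Step 1: Compute gcd(30, 35).
gcd(30, 35) = 5

Step 2: Check divisibility.
Does 5 divide 104? 104 = 5 x 20 + 4, so no.

By the theorem on linear Diophantine equations, 30h + 35g = 104 has integer solutions if and only if gcd(30, 35) divides 104. Since 5 does not divide 104, no solutions exist.

No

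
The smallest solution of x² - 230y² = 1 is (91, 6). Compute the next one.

Solutions to x² - Dy² = 1 are generated by powers of (x₀ + y₀√D).
The next solution satisfies x₁ + y₁√230 = (x₀ + y₀√230)², giving:
x₁ = x₀² + 230y₀² = 91² + 230·6² = 8281 + 8280 = 16561
y₁ = 2x₀y₀ = 2·91·6 = 1092

Verify: 16561² - 230·1092² = 274266721 - 274266720 = 1 ✓

x = 16561, y = 1092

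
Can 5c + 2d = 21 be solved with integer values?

Step 1: Compute gcd(5, 2).
gcd(5, 2) = 1

Step 2: Check divisibility.
Does 1 divide 21? 21 = 1 x 21, so yes.

By the theorem on linear Diophantine equations, 5c + 2d = 21 has integer solutions if and only if gcd(5, 2) divides 21. Since 1 | 21, solutions exist.

Yes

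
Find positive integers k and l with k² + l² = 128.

We need to find integers k, l > 0 such that k² + l² = 128.
Trying k = 8: l² = 128 - 8² = 128 - 64 = 64
l = 8
Check: 8² + 8² = 64 + 64 = 128 ✓

128 = 8² + 8²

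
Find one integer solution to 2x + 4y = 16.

Step 1: Check solvability.
gcd(2, 4) = 2
Since 2 divides 16, solutions exist.

Step 2: Apply extended Euclidean algorithm to find gcd.
We find integers such that 2*x0 + 4*y0 = 2

Step 3: Scale the particular solution.
Multiply by 16/2 = 8:
x = 8, y = 0

Step 4: Verify.
2*(8) + 4*(0) = 16 = 16 ✓

x = 8, y = 0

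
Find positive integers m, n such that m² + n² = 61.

Search for m with 61 - m² a perfect square.
m = 5: 61 - 5² = 61 - 25 = 36 = 6² ✓
So m = 5, n = 6.

m = 5, n = 6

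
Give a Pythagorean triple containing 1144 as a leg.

We need the other leg and hypotenuse such that 1144² + x² = c².
Take x = 630, c = 1306: 1144² + 630² = 1308736 + 396900 = 1705636 = 1306² ✓
Triple: (630, 1144, 1306)

(630, 1144, 1306)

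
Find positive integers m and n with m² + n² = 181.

We need to find integers m, n > 0 such that m² + n² = 181.
Trying m = 9: n² = 181 - 9² = 181 - 81 = 100
n = 10
Check: 9² + 10² = 81 + 100 = 181 ✓

181 = 9² + 10²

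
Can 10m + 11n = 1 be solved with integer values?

Step 1: Compute gcd(10, 11).
gcd(10, 11) = 1

Step 2: Check divisibility.
Does 1 divide 1? 1 = 1 x 1, so yes.

By the theorem on linear Diophantine equations, 10m + 11n = 1 has integer solutions if and only if gcd(10, 11) divides 1. Since 1 | 1, solutions exist.

Yes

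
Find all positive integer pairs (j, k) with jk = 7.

The positive divisors of 7 are: 1, 7.
Each divisor d gives the pair (d, 7/d):
(1, 7), (7, 1)

(1, 7), (7, 1)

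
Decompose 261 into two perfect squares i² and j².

We need to find integers i, j > 0 such that i² + j² = 261.
Trying i = 6: j² = 261 - 6² = 261 - 36 = 225
j = 15
Check: 6² + 15² = 36 + 225 = 261 ✓

261 = 6² + 15²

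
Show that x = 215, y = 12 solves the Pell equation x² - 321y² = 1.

Compute x² = 215² = 46225
Compute 321y² = 321·12² = 321·144 = 46224
x² - 321y² = 46225 - 46224 = 1
Since this equals 1, (215, 12) is a solution.

Yes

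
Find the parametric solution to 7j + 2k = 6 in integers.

Step 1: Compute gcd(7, 2) = 1.
Since 1 divides 6, solutions exist.

Step 2: Find a particular solution using extended Euclidean algorithm.
We get j₀ = 6, k₀ = -18.
Check: 7*6 + 2*-18 = 6 = 6 ✓

Step 3: Write the general solution.
j = 6 + (2/1)t = 6 + 2t
k = -18 - (7/1)t = -18 - 7t
for any integer t.

j = 6 + 2t, k = -18 - 7t for integer t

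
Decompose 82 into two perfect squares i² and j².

We need to find integers i, j > 0 such that i² + j² = 82.
Trying i = 1: j² = 82 - 1² = 82 - 1 = 81
j = 9
Check: 1² + 9² = 1 + 81 = 82 ✓

82 = 1² + 9²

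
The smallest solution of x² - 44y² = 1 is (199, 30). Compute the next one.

Solutions to x² - Dy² = 1 are generated by powers of (x₀ + y₀√D).
The next solution satisfies x₁ + y₁√44 = (x₀ + y₀√44)², giving:
x₁ = x₀² + 44y₀² = 199² + 44·30² = 39601 + 39600 = 79201
y₁ = 2x₀y₀ = 2·199·30 = 11940

Verify: 79201² - 44·11940² = 6272798401 - 6272798400 = 1 ✓

x = 79201, y = 11940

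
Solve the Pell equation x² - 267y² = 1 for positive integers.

We seek the smallest positive integers (x, y) with x² - 267y² = 1, i.e., x² = 267y² + 1.
Try successive y values:
y = 1: x² = 267·1² + 1 = 268, not a perfect square
y = 2: x² = 267·2² + 1 = 1069, not a perfect square
y = 3: x² = 267·3² + 1 = 2404, not a perfect square
... continuing the search (or via continued fractions) ...
y = 147: x² = 267·147² + 1 = 5769604, x = 2402 ✓

Verify: 2402² - 267·147² = 5769604 - 5769603 = 1 ✓

x = 2402, y = 147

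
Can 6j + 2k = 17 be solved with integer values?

Step 1: Compute gcd(6, 2).
gcd(6, 2) = 2

Step 2: Check divisibility.
Does 2 divide 17? 17 = 2 x 8 + 1, so no.

By the theorem on linear Diophantine equations, 6j + 2k = 17 has integer solutions if and only if gcd(6, 2) divides 17. Since 2 does not divide 17, no solutions exist.

No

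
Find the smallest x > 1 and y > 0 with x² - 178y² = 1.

We seek the smallest positive integers (x, y) with x² - 178y² = 1, i.e., x² = 178y² + 1.
Try successive y values:
y = 1: x² = 178·1² + 1 = 179, not a perfect square
y = 2: x² = 178·2² + 1 = 713, not a perfect square
y = 3: x² = 178·3² + 1 = 1603, not a perfect square
... continuing the search (or via continued fractions) ...
y = 120: x² = 178·120² + 1 = 2563201, x = 1601 ✓

Verify: 1601² - 178·120² = 2563201 - 2563200 = 1 ✓

x = 1601, y = 120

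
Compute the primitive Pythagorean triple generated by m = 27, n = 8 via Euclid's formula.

a = m² - n² = 729 - 64 = 665
b = 2mn = 2·27·8 = 432
c = m² + n² = 729 + 64 = 793
Verify: 665² + 432² = 442225 + 186624 = 628849 = 793² ✓

(665, 432, 793)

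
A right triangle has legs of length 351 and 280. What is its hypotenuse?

c² = a² + b² = 351² + 280² = 123201 + 78400 = 201601
c = 449

449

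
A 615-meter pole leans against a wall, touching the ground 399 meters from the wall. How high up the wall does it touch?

The ladder, wall, and ground form a right triangle with hypotenuse 615 and one leg 399.
By the Pythagorean theorem: h² = 615² - 399² = 378225 - 159201 = 219024
h = √219024 = 468 meters

468 meters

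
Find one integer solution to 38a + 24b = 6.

Step 1: Check solvability.
gcd(38, 24) = 2
Since 2 divides 6, solutions exist.

Step 2: Apply extended Euclidean algorithm to find gcd.
We find integers such that 38*x0 + 24*y0 = 2

Step 3: Scale the particular solution.
Multiply by 6/2 = 3:
a = -15, b = 24

Step 4: Verify.
38*(-15) + 24*(24) = 6 = 6 ✓

a = -15, b = 24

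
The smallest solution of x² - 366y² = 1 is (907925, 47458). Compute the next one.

Solutions to x² - Dy² = 1 are generated by powers of (x₀ + y₀√D).
The next solution satisfies x₁ + y₁√366 = (x₀ + y₀√366)², giving:
x₁ = x₀² + 366y₀² = 907925² + 366·47458² = 824327805625 + 824327805624 = 1648655611249
y₁ = 2x₀y₀ = 2·907925·47458 = 86176609300

Verify: 1648655611249² - 366·86176609300² = 2718065324502813815340001 - 2718065324502813815340000 = 1 ✓

x = 1648655611249, y = 86176609300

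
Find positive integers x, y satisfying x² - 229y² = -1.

We need x² = 229y² - 1. Try successive y:
y = 1: x² = 229·1² - 1 = 228, not a perfect square
y = 2: x² = 229·2² - 1 = 915, not a perfect square
y = 3: x² = 229·3² - 1 = 2060, not a perfect square
...
y = 113: x² = 229·113² - 1 = 2924100 = 1710² ✓
Check: 1710² - 229·113² = 2924100 - 2924101 = -1 ✓

x = 1710, y = 113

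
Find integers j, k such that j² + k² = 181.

We need to find integers j, k > 0 such that j² + k² = 181.
Trying j = 9: k² = 181 - 9² = 181 - 81 = 100
k = 10
Check: 9² + 10² = 81 + 100 = 181 ✓

181 = 9² + 10²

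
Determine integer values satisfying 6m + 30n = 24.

Step 1: Check solvability.
gcd(6, 30) = 6
Since 6 divides 24, solutions exist.

Step 2: Apply extended Euclidean algorithm to find gcd.
We find integers such that 6*x0 + 30*y0 = 6

Step 3: Scale the particular solution.
Multiply by 24/6 = 4:
m = 4, n = 0

Step 4: Verify.
6*(4) + 30*(0) = 24 = 24 ✓

m = 4, n = 0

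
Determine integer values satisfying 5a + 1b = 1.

Step 1: Check solvability.
gcd(5, 1) = 1
Since 1 divides 1, solutions exist.

Step 2: Apply extended Euclidean algorithm to find gcd.
We find integers such that 5*x0 + 1*y0 = 1

Step 3: Scale the particular solution.
Multiply by 1/1 = 1:
a = 0, b = 1

Step 4: Verify.
5*(0) + 1*(1) = 1 = 1 ✓

a = 0, b = 1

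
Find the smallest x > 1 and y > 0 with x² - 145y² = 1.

We seek the smallest positive integers (x, y) with x² - 145y² = 1, i.e., x² = 145y² + 1.
Try successive y values:
y = 1: x² = 145·1² + 1 = 146, not a perfect square
y = 2: x² = 145·2² + 1 = 581, not a perfect square
y = 3: x² = 145·3² + 1 = 1306, not a perfect square
... continuing the search (or via continued fractions) ...
y = 24: x² = 145·24² + 1 = 83521, x = 289 ✓

Verify: 289² - 145·24² = 83521 - 83520 = 1 ✓

x = 289, y = 24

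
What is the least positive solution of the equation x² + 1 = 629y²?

We need x² = 629y² - 1. Try successive y:
y = 1: x² = 629·1² - 1 = 628, not a perfect square
y = 2: x² = 629·2² - 1 = 2515, not a perfect square
y = 3: x² = 629·3² - 1 = 5660, not a perfect square
...
y = 313: x² = 629·313² - 1 = 61622500 = 7850² ✓
Check: 7850² - 629·313² = 61622500 - 61622501 = -1 ✓

x = 7850, y = 313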